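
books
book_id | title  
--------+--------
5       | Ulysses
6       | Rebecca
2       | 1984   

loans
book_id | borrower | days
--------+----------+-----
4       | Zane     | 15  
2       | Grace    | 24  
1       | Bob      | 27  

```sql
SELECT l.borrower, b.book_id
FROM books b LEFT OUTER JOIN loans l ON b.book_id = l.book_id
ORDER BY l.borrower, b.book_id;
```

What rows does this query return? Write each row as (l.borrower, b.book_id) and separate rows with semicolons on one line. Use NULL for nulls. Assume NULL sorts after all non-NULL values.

(Grace, 2); (NULL, 5); (NULL, 6)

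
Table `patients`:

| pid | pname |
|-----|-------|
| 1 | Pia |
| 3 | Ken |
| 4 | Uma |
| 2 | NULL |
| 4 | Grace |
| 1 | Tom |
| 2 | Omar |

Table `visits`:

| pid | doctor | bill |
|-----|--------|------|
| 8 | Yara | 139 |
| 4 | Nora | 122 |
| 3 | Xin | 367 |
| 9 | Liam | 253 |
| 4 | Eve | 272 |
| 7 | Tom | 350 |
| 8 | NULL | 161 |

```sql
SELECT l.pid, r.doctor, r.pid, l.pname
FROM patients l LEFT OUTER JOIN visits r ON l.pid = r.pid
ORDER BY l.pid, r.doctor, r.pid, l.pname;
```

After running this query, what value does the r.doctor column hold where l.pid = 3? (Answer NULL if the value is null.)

Xin

LEFT JOIN keeps every row from `patients`; unmatched rows get NULL for `visits`'s columns.
Matching on l.pid = r.pid.
- l[0] pid=1 → no match; kept with NULLs on the r side.
- l[1] pid=3 → 1 match(es) in r → 1 row(s).
- l[2] pid=4 → 2 match(es) in r → 2 row(s).
- l[3] pid=2 → no match; kept with NULLs on the r side.
- l[4] pid=4 → 2 match(es) in r → 2 row(s).
- l[5] pid=1 → no match; kept with NULLs on the r side.
- l[6] pid=2 → no match; kept with NULLs on the r side.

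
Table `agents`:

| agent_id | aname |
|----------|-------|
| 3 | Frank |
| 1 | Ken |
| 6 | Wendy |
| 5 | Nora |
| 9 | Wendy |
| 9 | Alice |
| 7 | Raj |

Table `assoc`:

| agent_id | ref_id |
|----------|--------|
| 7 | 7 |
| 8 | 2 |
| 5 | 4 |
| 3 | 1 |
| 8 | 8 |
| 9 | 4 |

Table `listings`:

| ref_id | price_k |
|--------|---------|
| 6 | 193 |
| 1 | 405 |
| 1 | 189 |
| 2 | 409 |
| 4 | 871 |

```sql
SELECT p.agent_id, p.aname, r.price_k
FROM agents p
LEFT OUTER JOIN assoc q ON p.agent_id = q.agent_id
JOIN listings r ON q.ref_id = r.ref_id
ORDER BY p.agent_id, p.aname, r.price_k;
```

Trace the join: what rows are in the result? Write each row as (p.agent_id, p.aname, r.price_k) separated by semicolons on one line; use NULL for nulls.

Joins associate left-to-right: agents LEFT JOIN assoc on agent_id gives 7 intermediate row(s).
Then INNER JOIN `listings r` on ref_id: keep only rows whose q.ref_id appears in r.

(3, Frank, 189); (3, Frank, 405); (5, Nora, 871); (9, Alice, 871); (9, Wendy, 871)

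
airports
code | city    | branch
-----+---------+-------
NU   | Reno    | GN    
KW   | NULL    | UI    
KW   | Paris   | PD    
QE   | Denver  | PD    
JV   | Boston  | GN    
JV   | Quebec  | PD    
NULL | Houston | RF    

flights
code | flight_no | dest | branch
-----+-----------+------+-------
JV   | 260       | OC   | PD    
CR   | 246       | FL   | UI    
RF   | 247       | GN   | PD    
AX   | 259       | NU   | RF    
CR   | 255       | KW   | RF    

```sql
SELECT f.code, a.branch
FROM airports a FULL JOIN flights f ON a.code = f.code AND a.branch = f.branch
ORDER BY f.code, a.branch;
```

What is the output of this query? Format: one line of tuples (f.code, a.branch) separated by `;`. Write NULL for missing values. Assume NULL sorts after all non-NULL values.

(AX, NULL); (CR, NULL); (CR, NULL); (JV, PD); (RF, NULL); (NULL, GN); (NULL, GN); (NULL, PD); (NULL, PD); (NULL, RF); (NULL, UI)

FULL OUTER JOIN keeps every row from both sides; unmatched rows get NULL for the other side's columns.
Matching on a.code = f.code AND a.branch = f.branch. A NULL in a compared column never satisfies the condition.
Matched pairs: 1; unmatched a rows kept: 6; unmatched f rows kept: 4.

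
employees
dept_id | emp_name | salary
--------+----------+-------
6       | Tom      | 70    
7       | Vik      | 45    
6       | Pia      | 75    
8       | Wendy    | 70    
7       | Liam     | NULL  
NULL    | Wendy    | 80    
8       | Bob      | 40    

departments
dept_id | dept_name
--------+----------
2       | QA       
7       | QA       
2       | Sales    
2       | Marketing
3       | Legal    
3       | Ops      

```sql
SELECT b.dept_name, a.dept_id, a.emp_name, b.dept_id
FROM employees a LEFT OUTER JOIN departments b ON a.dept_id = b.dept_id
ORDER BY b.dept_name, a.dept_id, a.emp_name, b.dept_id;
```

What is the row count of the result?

7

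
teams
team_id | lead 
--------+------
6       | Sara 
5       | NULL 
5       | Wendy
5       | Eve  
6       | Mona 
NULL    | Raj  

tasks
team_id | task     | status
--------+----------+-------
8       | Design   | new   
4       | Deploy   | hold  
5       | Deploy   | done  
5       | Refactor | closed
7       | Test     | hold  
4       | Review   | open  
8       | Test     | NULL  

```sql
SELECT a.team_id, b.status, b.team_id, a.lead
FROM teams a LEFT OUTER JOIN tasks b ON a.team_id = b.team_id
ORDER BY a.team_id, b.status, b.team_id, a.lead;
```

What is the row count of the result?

LEFT JOIN keeps every row from `teams`; unmatched rows get NULL for `tasks`'s columns.
Matching on a.team_id = b.team_id. A NULL in a compared column never satisfies the condition.
- a row (team_id=6): no match → kept, b columns NULL.
- a row (team_id=5): matches 2 b row(s) → 2 output row(s).
- a row (team_id=5): matches 2 b row(s) → 2 output row(s).
- a row (team_id=5): matches 2 b row(s) → 2 output row(s).
- a row (team_id=6): no match → kept, b columns NULL.
- a row (team_id=NULL): no match → kept, b columns NULL.
Total: 6 matched + 3 padded = 9 rows.

9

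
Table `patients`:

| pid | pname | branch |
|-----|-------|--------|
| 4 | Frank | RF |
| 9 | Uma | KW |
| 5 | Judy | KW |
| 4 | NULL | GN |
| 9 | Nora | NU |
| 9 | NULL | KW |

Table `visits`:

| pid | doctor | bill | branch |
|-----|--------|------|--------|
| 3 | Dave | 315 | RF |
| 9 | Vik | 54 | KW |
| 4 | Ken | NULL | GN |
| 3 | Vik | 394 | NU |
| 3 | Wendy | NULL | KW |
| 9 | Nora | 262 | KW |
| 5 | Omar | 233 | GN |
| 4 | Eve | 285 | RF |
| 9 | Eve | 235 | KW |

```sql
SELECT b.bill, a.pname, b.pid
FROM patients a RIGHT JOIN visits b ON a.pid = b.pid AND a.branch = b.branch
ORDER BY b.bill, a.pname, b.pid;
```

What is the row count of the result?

12

RIGHT JOIN keeps every row from `visits`; unmatched rows get NULL for `patients`'s columns.
Matching on a.pid = b.pid AND a.branch = b.branch.
Matched pairs: 8; unmatched b rows kept: 4.
Total: 8 matched + 4 padded = 12 rows.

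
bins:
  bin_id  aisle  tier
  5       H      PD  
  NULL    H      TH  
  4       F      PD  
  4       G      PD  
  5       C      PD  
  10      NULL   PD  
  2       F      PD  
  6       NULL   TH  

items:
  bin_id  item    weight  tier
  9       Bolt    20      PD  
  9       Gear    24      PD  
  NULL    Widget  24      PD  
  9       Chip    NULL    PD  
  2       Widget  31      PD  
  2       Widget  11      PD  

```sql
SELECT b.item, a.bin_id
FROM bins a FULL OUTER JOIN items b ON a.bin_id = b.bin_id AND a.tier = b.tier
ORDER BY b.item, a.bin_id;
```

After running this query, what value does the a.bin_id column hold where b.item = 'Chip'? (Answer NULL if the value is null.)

FULL OUTER JOIN keeps every row from both sides; unmatched rows get NULL for the other side's columns.
Matching on a.bin_id = b.bin_id AND a.tier = b.tier. A NULL in a compared column never satisfies the condition.
- bin_id=5, tier=PD: no b row matches, row kept with b columns NULL.
- bin_id=NULL, tier=TH: no b row matches, row kept with b columns NULL.
- bin_id=4, tier=PD: no b row matches, row kept with b columns NULL.
- bin_id=4, tier=PD: no b row matches, row kept with b columns NULL.
- bin_id=5, tier=PD: no b row matches, row kept with b columns NULL.
- bin_id=10, tier=PD: no b row matches, row kept with b columns NULL.
- bin_id=2, tier=PD: 2 matching b row(s), so 2 row(s) emitted.
- bin_id=6, tier=TH: no b row matches, row kept with b columns NULL.
- plus 4 unmatched b row(s), each kept with NULL a columns.

NULL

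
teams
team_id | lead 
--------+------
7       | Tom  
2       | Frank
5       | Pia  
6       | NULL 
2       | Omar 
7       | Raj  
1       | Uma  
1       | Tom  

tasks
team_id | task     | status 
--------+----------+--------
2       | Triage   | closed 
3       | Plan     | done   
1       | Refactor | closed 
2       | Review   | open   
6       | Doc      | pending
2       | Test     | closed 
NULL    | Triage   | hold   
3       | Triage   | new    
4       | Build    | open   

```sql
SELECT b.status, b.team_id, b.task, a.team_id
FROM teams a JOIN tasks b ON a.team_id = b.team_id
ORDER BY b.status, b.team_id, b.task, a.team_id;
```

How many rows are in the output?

INNER JOIN keeps only pairs where the ON condition holds.
Matching on a.team_id = b.team_id. A NULL in a compared column never satisfies the condition.
- team_id=7: no matching b row, dropped.
- team_id=2: 3 matching b row(s), so 3 row(s) emitted.
- team_id=5: no matching b row, dropped.
- team_id=6: 1 matching b row(s), so 1 row(s) emitted.
- team_id=2: 3 matching b row(s), so 3 row(s) emitted.
- team_id=7: no matching b row, dropped.
- team_id=1: 1 matching b row(s), so 1 row(s) emitted.
- team_id=1: 1 matching b row(s), so 1 row(s) emitted.
Total: 9 rows.

9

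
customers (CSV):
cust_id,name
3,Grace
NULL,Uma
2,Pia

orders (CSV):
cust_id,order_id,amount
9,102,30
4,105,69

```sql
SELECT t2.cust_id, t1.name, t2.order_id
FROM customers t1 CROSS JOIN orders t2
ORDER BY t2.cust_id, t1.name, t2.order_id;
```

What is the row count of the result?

6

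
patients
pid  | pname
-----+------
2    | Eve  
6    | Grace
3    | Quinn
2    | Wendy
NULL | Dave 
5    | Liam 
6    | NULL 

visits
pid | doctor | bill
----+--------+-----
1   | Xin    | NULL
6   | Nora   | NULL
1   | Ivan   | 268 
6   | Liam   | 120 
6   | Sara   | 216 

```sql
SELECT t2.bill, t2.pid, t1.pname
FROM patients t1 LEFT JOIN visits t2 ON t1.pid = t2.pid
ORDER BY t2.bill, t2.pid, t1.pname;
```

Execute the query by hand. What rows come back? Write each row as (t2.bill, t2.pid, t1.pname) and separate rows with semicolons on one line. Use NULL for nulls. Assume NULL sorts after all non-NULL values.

LEFT JOIN keeps every row from `patients`; unmatched rows get NULL for `visits`'s columns.
Matching on t1.pid = t2.pid. A NULL in a compared column never satisfies the condition.
- pid=2: no t2 row matches, row kept with t2 columns NULL.
- pid=6: 3 matching t2 row(s), so 3 row(s) emitted.
- pid=3: no t2 row matches, row kept with t2 columns NULL.
- pid=2: no t2 row matches, row kept with t2 columns NULL.
- pid=NULL: no t2 row matches, row kept with t2 columns NULL.
- pid=5: no t2 row matches, row kept with t2 columns NULL.
- pid=6: 3 matching t2 row(s), so 3 row(s) emitted.

(120, 6, Grace); (120, 6, NULL); (216, 6, Grace); (216, 6, NULL); (NULL, 6, Grace); (NULL, 6, NULL); (NULL, NULL, Dave); (NULL, NULL, Eve); (NULL, NULL, Liam); (NULL, NULL, Quinn); (NULL, NULL, Wendy)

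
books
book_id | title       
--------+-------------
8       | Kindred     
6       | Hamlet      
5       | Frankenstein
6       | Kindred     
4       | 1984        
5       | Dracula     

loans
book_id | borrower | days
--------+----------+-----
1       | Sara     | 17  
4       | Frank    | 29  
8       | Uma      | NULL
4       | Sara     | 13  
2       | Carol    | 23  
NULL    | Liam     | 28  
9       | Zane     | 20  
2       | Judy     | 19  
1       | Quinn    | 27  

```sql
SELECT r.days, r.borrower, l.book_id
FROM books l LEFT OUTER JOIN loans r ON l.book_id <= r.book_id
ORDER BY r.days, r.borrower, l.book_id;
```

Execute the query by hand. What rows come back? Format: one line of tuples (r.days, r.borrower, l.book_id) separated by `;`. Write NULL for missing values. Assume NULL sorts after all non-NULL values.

(13, Sara, 4); (20, Zane, 4); (20, Zane, 5); (20, Zane, 5); (20, Zane, 6); (20, Zane, 6); (20, Zane, 8); (29, Frank, 4); (NULL, Uma, 4); (NULL, Uma, 5); (NULL, Uma, 5); (NULL, Uma, 6); (NULL, Uma, 6); (NULL, Uma, 8)

LEFT JOIN keeps every row from `books`; unmatched rows get NULL for `loans`'s columns.
Matching on l.book_id <= r.book_id. A NULL in a compared column never satisfies the condition.
- l[0] book_id=8 → 2 match(es) in r → 2 row(s).
- l[1] book_id=6 → 2 match(es) in r → 2 row(s).
- l[2] book_id=5 → 2 match(es) in r → 2 row(s).
- l[3] book_id=6 → 2 match(es) in r → 2 row(s).
- l[4] book_id=4 → 4 match(es) in r → 4 row(s).
- l[5] book_id=5 → 2 match(es) in r → 2 row(s).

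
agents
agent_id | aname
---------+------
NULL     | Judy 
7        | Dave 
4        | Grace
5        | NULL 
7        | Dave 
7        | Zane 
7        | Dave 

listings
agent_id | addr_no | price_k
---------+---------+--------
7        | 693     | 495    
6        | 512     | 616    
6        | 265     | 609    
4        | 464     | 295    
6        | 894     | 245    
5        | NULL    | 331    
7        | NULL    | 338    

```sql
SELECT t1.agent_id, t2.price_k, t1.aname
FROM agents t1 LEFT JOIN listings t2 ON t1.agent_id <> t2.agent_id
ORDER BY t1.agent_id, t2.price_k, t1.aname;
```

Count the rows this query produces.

33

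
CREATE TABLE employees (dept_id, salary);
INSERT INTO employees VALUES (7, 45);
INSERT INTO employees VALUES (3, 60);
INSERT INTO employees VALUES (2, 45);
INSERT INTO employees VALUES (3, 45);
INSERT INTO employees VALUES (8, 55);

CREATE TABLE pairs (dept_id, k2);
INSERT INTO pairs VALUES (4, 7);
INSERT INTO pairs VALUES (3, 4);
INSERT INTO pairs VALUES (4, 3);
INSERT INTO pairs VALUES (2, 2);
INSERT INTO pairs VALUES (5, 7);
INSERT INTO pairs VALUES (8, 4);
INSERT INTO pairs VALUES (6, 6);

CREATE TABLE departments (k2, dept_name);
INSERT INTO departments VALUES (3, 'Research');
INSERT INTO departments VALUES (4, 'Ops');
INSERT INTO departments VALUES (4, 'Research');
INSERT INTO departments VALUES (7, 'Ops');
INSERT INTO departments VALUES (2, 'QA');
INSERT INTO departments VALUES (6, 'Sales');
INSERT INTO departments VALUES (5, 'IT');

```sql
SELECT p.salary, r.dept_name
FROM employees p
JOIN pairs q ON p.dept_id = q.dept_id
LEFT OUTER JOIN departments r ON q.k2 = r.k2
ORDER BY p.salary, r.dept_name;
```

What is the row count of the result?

7

Evaluate left to right. First `employees p INNER JOIN pairs q` on dept_id: 4 row(s).
Then LEFT JOIN `departments r` on k2: each of those 4 rows is kept; rows whose q.k2 has no match in r get NULL for r's columns.
Result: 7 row(s).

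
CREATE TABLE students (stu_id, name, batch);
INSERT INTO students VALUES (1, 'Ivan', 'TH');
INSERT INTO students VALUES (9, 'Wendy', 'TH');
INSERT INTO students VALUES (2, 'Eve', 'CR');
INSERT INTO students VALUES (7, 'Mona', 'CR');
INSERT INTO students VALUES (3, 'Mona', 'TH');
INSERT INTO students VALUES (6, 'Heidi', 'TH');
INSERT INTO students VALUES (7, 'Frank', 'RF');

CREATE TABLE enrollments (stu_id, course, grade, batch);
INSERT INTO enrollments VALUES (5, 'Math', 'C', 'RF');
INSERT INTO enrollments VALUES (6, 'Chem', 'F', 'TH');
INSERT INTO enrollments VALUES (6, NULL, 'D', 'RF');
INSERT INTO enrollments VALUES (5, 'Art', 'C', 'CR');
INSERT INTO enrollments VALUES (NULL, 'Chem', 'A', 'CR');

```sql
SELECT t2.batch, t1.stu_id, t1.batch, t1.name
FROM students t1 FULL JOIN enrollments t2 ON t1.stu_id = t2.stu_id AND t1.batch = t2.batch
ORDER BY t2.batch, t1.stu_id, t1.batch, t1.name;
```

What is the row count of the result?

11

FULL OUTER JOIN keeps every row from both sides; unmatched rows get NULL for the other side's columns.
Matching on t1.stu_id = t2.stu_id AND t1.batch = t2.batch. A NULL in a compared column never satisfies the condition.
Matched pairs: 1; unmatched t1 rows kept: 6; unmatched t2 rows kept: 4.
Total: 1 matched + 10 padded = 11 rows.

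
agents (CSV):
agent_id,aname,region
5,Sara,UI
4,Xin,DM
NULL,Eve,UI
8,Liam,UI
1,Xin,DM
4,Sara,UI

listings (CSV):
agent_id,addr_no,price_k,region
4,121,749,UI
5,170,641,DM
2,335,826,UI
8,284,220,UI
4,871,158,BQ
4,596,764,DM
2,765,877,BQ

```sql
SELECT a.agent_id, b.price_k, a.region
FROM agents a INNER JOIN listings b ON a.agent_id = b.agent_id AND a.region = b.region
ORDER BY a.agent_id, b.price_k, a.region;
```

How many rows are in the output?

INNER JOIN keeps only pairs where the ON condition holds.
Matching on a.agent_id = b.agent_id AND a.region = b.region. A NULL in a compared column never satisfies the condition.
- a (agent_id=5, region=UI) has no partner → excluded.
- a (agent_id=4, region=DM) pairs with 1 row(s) of b.
- a (agent_id=NULL, region=UI) has no partner → excluded.
- a (agent_id=8, region=UI) pairs with 1 row(s) of b.
- a (agent_id=1, region=DM) has no partner → excluded.
- a (agent_id=4, region=UI) pairs with 1 row(s) of b.
Total: 3 rows.

3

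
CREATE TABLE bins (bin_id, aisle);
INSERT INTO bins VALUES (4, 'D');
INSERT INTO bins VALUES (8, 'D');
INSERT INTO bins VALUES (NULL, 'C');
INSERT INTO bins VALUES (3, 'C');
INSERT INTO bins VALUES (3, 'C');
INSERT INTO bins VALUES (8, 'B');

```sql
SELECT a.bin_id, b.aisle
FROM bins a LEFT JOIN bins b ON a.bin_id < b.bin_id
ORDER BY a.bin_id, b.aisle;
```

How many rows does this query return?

11

LEFT JOIN keeps every row from `bins a`; unmatched rows get NULL for `bins b`'s columns.
Matching on a.bin_id < b.bin_id. A NULL in a compared column never satisfies the condition.
Matched pairs: 8; unmatched a rows kept: 3.
Total: 8 matched + 3 padded = 11 rows.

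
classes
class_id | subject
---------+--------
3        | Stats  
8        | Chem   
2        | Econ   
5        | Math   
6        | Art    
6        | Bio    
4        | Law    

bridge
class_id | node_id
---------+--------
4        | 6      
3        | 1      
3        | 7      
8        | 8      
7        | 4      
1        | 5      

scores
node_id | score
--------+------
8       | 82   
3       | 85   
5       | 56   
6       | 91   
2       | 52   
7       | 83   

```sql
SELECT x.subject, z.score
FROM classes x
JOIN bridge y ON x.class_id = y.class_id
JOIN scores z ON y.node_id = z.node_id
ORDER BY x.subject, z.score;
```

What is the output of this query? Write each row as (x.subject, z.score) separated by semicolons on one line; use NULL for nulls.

Joins associate left-to-right: classes INNER JOIN bridge on class_id gives 4 intermediate row(s).
Then INNER JOIN `scores z` on node_id: keep only rows whose y.node_id appears in z.

(Chem, 82); (Law, 91); (Stats, 83)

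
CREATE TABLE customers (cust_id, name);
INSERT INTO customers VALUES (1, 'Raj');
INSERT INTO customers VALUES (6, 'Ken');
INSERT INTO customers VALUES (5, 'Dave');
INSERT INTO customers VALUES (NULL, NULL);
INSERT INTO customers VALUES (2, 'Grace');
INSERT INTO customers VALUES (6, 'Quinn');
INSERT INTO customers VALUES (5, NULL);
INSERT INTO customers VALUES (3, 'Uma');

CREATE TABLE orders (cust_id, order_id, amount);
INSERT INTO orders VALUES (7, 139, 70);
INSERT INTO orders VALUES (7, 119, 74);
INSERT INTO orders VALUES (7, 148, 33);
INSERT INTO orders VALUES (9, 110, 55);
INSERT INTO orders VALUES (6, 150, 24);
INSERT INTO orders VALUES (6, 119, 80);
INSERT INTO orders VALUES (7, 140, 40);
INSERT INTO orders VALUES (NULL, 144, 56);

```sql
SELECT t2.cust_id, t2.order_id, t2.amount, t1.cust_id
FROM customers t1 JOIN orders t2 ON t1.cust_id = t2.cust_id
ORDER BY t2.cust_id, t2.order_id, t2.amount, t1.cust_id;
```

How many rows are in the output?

4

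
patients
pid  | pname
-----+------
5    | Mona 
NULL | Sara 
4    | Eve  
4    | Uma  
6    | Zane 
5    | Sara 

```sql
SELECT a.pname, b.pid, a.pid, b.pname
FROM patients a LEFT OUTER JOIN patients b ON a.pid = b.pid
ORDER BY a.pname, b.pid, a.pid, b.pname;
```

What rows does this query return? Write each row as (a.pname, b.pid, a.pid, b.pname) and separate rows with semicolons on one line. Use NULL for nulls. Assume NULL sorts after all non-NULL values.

LEFT JOIN keeps every row from `patients a`; unmatched rows get NULL for `patients b`'s columns.
Matching on a.pid = b.pid. A NULL in a compared column never satisfies the condition.
- a row (pid=5): matches 2 b row(s) → 2 output row(s).
- a row (pid=NULL): no match → kept, b columns NULL.
- a row (pid=4): matches 2 b row(s) → 2 output row(s).
- a row (pid=4): matches 2 b row(s) → 2 output row(s).
- a row (pid=6): matches 1 b row(s) → 1 output row(s).
- a row (pid=5): matches 2 b row(s) → 2 output row(s).
After projecting and ordering:
a.pname | b.pid | a.pid | b.pname
Eve | 4 | 4 | Eve
Eve | 4 | 4 | Uma
Mona | 5 | 5 | Mona
Mona | 5 | 5 | Sara
Sara | 5 | 5 | Mona
Sara | 5 | 5 | Sara
Sara | NULL | NULL | NULL
Uma | 4 | 4 | Eve
Uma | 4 | 4 | Uma
Zane | 6 | 6 | Zane

(Eve, 4, 4, Eve); (Eve, 4, 4, Uma); (Mona, 5, 5, Mona); (Mona, 5, 5, Sara); (Sara, 5, 5, Mona); (Sara, 5, 5, Sara); (Sara, NULL, NULL, NULL); (Uma, 4, 4, Eve); (Uma, 4, 4, Uma); (Zane, 6, 6, Zane)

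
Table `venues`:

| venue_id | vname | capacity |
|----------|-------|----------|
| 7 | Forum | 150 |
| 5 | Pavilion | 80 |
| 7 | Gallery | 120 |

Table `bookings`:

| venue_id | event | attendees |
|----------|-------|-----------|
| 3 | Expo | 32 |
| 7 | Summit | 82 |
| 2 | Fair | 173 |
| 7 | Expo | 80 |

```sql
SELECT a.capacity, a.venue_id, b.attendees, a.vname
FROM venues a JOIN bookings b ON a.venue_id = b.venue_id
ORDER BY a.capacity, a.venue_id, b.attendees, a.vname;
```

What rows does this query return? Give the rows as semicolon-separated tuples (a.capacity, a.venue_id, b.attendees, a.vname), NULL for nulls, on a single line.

INNER JOIN keeps only pairs where the ON condition holds.
Matching on a.venue_id = b.venue_id.
- venue_id=7: 2 matching b row(s), so 2 row(s) emitted.
- venue_id=5: no matching b row, dropped.
- venue_id=7: 2 matching b row(s), so 2 row(s) emitted.
After projecting and ordering:
a.capacity | a.venue_id | b.attendees | a.vname
120 | 7 | 80 | Gallery
120 | 7 | 82 | Gallery
150 | 7 | 80 | Forum
150 | 7 | 82 | Forum

(120, 7, 80, Gallery); (120, 7, 82, Gallery); (150, 7, 80, Forum); (150, 7, 82, Forum)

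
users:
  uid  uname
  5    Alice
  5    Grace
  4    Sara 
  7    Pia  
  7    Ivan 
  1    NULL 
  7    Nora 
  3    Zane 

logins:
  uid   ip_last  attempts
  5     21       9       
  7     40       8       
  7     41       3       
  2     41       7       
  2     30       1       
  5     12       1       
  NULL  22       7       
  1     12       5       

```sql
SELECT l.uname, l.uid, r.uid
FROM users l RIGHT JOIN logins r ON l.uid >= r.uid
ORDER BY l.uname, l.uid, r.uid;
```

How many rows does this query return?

39

RIGHT JOIN keeps every row from `logins`; unmatched rows get NULL for `users`'s columns.
Matching on l.uid >= r.uid. A NULL in a compared column never satisfies the condition.
Matched pairs: 38; unmatched r rows kept: 1.
Total: 38 matched + 1 padded = 39 rows.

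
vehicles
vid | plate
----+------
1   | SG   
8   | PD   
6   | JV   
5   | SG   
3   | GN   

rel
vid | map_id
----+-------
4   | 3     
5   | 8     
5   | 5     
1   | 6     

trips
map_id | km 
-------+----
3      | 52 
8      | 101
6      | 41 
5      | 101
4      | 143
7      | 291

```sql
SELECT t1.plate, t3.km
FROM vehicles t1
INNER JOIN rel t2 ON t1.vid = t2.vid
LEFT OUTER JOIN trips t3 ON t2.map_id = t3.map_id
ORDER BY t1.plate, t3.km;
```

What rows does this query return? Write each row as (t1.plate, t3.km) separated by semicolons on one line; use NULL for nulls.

Joins associate left-to-right: vehicles INNER JOIN rel on vid gives 3 intermediate row(s).
Then LEFT JOIN `trips t3` on map_id: each of those 3 rows is kept; rows whose t2.map_id has no match in t3 get NULL for t3's columns.

(SG, 41); (SG, 101); (SG, 101)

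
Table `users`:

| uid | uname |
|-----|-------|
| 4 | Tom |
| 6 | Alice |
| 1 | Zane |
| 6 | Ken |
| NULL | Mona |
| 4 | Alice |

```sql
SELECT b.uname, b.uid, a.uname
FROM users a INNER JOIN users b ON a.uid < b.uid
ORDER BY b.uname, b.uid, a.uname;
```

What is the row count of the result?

INNER JOIN keeps only pairs where the ON condition holds.
Matching on a.uid < b.uid. A NULL in a compared column never satisfies the condition.
- a (uid=4) pairs with 2 row(s) of b.
- a (uid=6) has no partner → excluded.
- a (uid=1) pairs with 4 row(s) of b.
- a (uid=6) has no partner → excluded.
- a (uid=NULL) has no partner → excluded.
- a (uid=4) pairs with 2 row(s) of b.
Total: 8 rows.

8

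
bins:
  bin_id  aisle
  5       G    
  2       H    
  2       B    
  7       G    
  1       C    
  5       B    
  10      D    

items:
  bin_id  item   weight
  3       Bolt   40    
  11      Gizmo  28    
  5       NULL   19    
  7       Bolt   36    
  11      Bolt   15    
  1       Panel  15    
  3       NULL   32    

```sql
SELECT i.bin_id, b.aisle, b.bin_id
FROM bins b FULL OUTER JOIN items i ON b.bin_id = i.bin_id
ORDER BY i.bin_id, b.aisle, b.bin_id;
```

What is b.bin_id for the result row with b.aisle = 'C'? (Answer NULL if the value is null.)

FULL OUTER JOIN keeps every row from both sides; unmatched rows get NULL for the other side's columns.
Matching on b.bin_id = i.bin_id.
- bin_id=5: 1 matching i row(s), so 1 row(s) emitted.
- bin_id=2: no i row matches, row kept with i columns NULL.
- bin_id=2: no i row matches, row kept with i columns NULL.
- bin_id=7: 1 matching i row(s), so 1 row(s) emitted.
- bin_id=1: 1 matching i row(s), so 1 row(s) emitted.
- bin_id=5: 1 matching i row(s), so 1 row(s) emitted.
- bin_id=10: no i row matches, row kept with i columns NULL.
- 4 row(s) from i found no b partner → padded with NULL.

1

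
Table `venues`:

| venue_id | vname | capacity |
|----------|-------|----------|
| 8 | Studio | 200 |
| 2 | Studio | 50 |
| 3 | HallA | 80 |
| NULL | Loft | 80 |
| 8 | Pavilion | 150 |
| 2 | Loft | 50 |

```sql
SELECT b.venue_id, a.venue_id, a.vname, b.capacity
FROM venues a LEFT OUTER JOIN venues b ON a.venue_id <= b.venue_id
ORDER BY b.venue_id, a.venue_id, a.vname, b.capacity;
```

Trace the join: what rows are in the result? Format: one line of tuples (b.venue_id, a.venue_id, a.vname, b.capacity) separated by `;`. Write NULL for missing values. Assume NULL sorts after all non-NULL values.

LEFT JOIN keeps every row from `venues a`; unmatched rows get NULL for `venues b`'s columns.
Matching on a.venue_id <= b.venue_id. A NULL in a compared column never satisfies the condition.
- a[0] venue_id=8 → 2 match(es) in b → 2 row(s).
- a[1] venue_id=2 → 5 match(es) in b → 5 row(s).
- a[2] venue_id=3 → 3 match(es) in b → 3 row(s).
- a[3] venue_id=NULL → no match; kept with NULLs on the b side.
- a[4] venue_id=8 → 2 match(es) in b → 2 row(s).
- a[5] venue_id=2 → 5 match(es) in b → 5 row(s).

(2, 2, Loft, 50); (2, 2, Loft, 50); (2, 2, Studio, 50); (2, 2, Studio, 50); (3, 2, Loft, 80); (3, 2, Studio, 80); (3, 3, HallA, 80); (8, 2, Loft, 150); (8, 2, Loft, 200); (8, 2, Studio, 150); (8, 2, Studio, 200); (8, 3, HallA, 150); (8, 3, HallA, 200); (8, 8, Pavilion, 150); (8, 8, Pavilion, 200); (8, 8, Studio, 150); (8, 8, Studio, 200); (NULL, NULL, Loft, NULL)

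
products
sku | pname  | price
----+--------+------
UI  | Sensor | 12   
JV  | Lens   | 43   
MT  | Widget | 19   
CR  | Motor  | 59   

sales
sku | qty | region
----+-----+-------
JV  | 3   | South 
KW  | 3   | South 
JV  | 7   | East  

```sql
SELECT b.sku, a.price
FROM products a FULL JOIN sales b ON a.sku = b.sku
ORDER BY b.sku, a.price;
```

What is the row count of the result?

FULL OUTER JOIN keeps every row from both sides; unmatched rows get NULL for the other side's columns.
Matching on a.sku = b.sku.
- a (sku=UI) has no partner → padded with NULL.
- a (sku=JV) pairs with 2 row(s) of b.
- a (sku=MT) has no partner → padded with NULL.
- a (sku=CR) has no partner → padded with NULL.
- 1 row(s) from b found no a partner → padded with NULL.
Total: 2 matched + 4 padded = 6 rows.

6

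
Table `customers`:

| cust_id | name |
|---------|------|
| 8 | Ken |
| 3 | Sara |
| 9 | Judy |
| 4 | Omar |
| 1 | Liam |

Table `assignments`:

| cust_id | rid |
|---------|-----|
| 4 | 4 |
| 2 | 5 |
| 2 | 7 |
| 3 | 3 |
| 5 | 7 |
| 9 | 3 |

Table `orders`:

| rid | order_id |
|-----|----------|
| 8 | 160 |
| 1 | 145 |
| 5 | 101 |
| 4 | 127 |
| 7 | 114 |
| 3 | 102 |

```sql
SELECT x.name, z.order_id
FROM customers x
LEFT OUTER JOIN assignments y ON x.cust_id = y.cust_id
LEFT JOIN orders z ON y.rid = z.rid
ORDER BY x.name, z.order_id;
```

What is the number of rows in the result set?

Evaluate left to right. First `customers x LEFT JOIN assignments y` on cust_id: 5 row(s).
Then LEFT JOIN `orders z` on rid: each of those 5 rows is kept; rows whose y.rid has no match in z get NULL for z's columns.
Result: 5 row(s).

5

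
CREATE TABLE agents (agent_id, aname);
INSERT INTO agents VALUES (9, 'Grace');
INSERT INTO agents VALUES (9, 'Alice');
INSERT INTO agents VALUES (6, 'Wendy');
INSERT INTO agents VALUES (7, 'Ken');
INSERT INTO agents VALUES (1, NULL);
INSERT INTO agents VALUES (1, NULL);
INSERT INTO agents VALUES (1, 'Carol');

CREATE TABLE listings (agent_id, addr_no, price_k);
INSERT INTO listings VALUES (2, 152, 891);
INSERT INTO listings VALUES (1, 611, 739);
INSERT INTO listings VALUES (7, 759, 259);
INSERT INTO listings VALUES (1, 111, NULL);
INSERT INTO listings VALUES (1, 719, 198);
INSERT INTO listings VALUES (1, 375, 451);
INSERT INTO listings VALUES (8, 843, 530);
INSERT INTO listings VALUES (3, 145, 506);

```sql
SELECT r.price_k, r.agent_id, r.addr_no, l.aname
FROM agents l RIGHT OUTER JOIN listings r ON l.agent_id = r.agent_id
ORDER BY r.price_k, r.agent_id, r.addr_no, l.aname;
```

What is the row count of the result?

16

RIGHT JOIN keeps every row from `listings`; unmatched rows get NULL for `agents`'s columns.
Matching on l.agent_id = r.agent_id.
- l (agent_id=9) has no partner in r.
- l (agent_id=9) has no partner in r.
- l (agent_id=6) has no partner in r.
- l (agent_id=7) pairs with 1 row(s) of r.
- l (agent_id=1) pairs with 4 row(s) of r.
- l (agent_id=1) pairs with 4 row(s) of r.
- l (agent_id=1) pairs with 4 row(s) of r.
- 3 r row(s) had no l match → kept, l columns NULL.
Total: 13 matched + 3 padded = 16 rows.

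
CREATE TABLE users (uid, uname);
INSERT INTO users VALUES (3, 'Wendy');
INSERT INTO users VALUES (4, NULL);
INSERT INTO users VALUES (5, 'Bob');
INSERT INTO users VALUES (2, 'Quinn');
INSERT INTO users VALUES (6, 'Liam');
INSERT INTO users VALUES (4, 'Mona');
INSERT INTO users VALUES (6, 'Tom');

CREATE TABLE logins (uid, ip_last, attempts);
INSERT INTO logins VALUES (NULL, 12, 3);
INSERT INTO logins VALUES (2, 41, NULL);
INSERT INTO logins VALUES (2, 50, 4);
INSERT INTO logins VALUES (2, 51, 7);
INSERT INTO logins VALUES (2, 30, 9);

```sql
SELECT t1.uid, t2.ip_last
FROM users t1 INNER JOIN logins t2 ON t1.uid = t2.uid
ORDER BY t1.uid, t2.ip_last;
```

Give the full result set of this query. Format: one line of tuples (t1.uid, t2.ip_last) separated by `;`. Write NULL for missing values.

(2, 30); (2, 41); (2, 50); (2, 51)

INNER JOIN keeps only pairs where the ON condition holds.
Matching on t1.uid = t2.uid. A NULL in a compared column never satisfies the condition.
- t1 row (uid=3): no match → dropped.
- t1 row (uid=4): no match → dropped.
- t1 row (uid=5): no match → dropped.
- t1 row (uid=2): matches 4 t2 row(s) → 4 output row(s).
- t1 row (uid=6): no match → dropped.
- t1 row (uid=4): no match → dropped.
- t1 row (uid=6): no match → dropped.
After projecting and ordering:
t1.uid | t2.ip_last
2 | 30
2 | 41
2 | 50
2 | 51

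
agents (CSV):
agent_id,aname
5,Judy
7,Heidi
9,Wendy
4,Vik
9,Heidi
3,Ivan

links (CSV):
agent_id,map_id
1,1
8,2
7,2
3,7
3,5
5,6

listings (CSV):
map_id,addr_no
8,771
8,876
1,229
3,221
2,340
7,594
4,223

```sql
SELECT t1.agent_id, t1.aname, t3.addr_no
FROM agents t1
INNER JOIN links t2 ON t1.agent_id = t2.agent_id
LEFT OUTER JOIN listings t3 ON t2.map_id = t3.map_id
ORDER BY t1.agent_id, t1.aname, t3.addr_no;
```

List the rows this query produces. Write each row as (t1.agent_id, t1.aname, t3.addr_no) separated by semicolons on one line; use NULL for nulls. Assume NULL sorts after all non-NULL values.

Step 1 — t1 INNER JOIN t2 on agent_id → 4 row(s).
Then LEFT JOIN `listings t3` on map_id: each of those 4 rows is kept; rows whose t2.map_id has no match in t3 get NULL for t3's columns.

(3, Ivan, 594); (3, Ivan, NULL); (5, Judy, NULL); (7, Heidi, 340)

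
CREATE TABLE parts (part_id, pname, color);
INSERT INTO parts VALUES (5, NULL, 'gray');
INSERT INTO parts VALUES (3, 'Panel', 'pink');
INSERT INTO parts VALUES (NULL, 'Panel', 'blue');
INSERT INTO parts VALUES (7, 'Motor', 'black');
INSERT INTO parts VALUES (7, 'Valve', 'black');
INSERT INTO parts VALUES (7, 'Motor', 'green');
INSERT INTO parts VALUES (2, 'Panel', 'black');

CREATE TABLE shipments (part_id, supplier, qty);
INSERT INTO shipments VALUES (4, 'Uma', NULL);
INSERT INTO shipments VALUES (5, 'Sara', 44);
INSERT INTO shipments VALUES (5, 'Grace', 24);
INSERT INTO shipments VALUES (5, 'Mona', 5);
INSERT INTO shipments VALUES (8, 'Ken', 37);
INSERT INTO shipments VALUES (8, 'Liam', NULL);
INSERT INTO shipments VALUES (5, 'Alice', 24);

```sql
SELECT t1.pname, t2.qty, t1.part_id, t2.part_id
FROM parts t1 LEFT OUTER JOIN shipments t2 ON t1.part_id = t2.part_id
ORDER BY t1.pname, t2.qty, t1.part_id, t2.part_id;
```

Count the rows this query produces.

10

LEFT JOIN keeps every row from `parts`; unmatched rows get NULL for `shipments`'s columns.
Matching on t1.part_id = t2.part_id. A NULL in a compared column never satisfies the condition.
Matched pairs: 4; unmatched t1 rows kept: 6.
Total: 4 matched + 6 padded = 10 rows.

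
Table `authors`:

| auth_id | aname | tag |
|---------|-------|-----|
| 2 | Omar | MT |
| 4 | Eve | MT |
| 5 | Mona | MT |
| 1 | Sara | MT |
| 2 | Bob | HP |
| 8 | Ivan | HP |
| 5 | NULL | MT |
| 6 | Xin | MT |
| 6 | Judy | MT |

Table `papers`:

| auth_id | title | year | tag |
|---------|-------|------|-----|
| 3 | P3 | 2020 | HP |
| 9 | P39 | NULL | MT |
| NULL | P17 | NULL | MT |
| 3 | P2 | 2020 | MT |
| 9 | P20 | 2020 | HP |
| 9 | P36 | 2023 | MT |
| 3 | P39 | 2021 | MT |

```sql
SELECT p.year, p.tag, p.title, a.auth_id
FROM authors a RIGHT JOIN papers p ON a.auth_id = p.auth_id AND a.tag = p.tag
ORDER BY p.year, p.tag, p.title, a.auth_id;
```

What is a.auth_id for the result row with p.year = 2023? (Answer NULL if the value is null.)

RIGHT JOIN keeps every row from `papers`; unmatched rows get NULL for `authors`'s columns.
Matching on a.auth_id = p.auth_id AND a.tag = p.tag. A NULL in a compared column never satisfies the condition.
- a (auth_id=2, tag=MT) has no partner in p.
- a (auth_id=4, tag=MT) has no partner in p.
- a (auth_id=5, tag=MT) has no partner in p.
- a (auth_id=1, tag=MT) has no partner in p.
- a (auth_id=2, tag=HP) has no partner in p.
- a (auth_id=8, tag=HP) has no partner in p.
- a (auth_id=5, tag=MT) has no partner in p.
- a (auth_id=6, tag=MT) has no partner in p.
- a (auth_id=6, tag=MT) has no partner in p.
- plus 7 unmatched p row(s), each kept with NULL a columns.

NULL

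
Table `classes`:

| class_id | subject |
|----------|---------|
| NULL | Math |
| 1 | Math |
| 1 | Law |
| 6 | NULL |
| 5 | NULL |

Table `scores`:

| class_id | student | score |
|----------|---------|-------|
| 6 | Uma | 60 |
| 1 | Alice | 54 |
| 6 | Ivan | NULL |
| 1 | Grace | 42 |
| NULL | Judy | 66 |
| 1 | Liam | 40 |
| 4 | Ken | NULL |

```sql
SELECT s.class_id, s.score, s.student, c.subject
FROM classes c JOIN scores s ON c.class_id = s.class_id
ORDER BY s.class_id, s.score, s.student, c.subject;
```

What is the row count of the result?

INNER JOIN keeps only pairs where the ON condition holds.
Matching on c.class_id = s.class_id. A NULL in a compared column never satisfies the condition.
Matched pairs: 8.
Total: 8 rows.

8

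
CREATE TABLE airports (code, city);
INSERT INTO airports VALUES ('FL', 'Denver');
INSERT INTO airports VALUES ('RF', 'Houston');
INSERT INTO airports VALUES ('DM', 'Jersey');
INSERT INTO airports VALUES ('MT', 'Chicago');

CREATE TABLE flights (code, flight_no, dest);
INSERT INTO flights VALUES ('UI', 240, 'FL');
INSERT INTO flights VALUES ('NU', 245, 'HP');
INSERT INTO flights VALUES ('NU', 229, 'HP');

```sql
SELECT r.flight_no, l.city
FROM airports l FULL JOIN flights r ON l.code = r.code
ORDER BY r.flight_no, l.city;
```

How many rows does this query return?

FULL OUTER JOIN keeps every row from both sides; unmatched rows get NULL for the other side's columns.
Matching on l.code = r.code.
- code=FL: no r row matches, row kept with r columns NULL.
- code=RF: no r row matches, row kept with r columns NULL.
- code=DM: no r row matches, row kept with r columns NULL.
- code=MT: no r row matches, row kept with r columns NULL.
- 3 r row(s) had no l match → kept, l columns NULL.
Total: 0 matched + 7 padded = 7 rows.

7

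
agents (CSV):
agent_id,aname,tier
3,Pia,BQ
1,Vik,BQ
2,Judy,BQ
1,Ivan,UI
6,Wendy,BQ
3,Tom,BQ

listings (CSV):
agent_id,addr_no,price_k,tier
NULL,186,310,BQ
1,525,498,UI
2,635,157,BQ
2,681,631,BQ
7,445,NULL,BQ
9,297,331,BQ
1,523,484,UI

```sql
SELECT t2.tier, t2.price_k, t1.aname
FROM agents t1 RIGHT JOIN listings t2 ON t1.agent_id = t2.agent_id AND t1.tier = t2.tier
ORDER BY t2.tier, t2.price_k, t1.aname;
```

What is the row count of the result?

7

RIGHT JOIN keeps every row from `listings`; unmatched rows get NULL for `agents`'s columns.
Matching on t1.agent_id = t2.agent_id AND t1.tier = t2.tier. A NULL in a compared column never satisfies the condition.
- t1 (agent_id=3, tier=BQ) has no partner in t2.
- t1 (agent_id=1, tier=BQ) has no partner in t2.
- t1 (agent_id=2, tier=BQ) pairs with 2 row(s) of t2.
- t1 (agent_id=1, tier=UI) pairs with 2 row(s) of t2.
- t1 (agent_id=6, tier=BQ) has no partner in t2.
- t1 (agent_id=3, tier=BQ) has no partner in t2.
- plus 3 unmatched t2 row(s), each kept with NULL t1 columns.
Total: 4 matched + 3 padded = 7 rows.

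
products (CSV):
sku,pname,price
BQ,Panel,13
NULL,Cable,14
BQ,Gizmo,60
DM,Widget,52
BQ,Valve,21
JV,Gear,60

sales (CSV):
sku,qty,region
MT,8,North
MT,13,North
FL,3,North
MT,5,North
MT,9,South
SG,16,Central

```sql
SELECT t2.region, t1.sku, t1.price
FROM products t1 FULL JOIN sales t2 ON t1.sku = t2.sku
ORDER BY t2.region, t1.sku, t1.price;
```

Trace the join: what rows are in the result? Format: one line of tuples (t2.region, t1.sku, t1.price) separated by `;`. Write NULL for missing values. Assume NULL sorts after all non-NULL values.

FULL OUTER JOIN keeps every row from both sides; unmatched rows get NULL for the other side's columns.
Matching on t1.sku = t2.sku. A NULL in a compared column never satisfies the condition.
- t1[0] sku=BQ → no match; kept with NULLs on the t2 side.
- t1[1] sku=NULL → no match; kept with NULLs on the t2 side.
- t1[2] sku=BQ → no match; kept with NULLs on the t2 side.
- t1[3] sku=DM → no match; kept with NULLs on the t2 side.
- t1[4] sku=BQ → no match; kept with NULLs on the t2 side.
- t1[5] sku=JV → no match; kept with NULLs on the t2 side.
- 6 row(s) from t2 found no t1 partner → padded with NULL.

(Central, NULL, NULL); (North, NULL, NULL); (North, NULL, NULL); (North, NULL, NULL); (North, NULL, NULL); (South, NULL, NULL); (NULL, BQ, 13); (NULL, BQ, 21); (NULL, BQ, 60); (NULL, DM, 52); (NULL, JV, 60); (NULL, NULL, 14)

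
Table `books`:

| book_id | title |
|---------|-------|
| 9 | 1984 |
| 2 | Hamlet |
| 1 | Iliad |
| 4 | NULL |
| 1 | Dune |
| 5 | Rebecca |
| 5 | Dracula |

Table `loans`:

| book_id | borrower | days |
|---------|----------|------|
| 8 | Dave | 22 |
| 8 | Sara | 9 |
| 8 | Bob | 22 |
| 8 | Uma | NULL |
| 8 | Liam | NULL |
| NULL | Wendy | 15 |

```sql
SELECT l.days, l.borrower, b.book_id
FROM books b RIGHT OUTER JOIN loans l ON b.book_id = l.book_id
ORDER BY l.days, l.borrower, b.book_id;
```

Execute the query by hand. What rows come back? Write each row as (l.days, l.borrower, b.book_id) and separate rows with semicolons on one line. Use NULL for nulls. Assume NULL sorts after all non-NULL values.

RIGHT JOIN keeps every row from `loans`; unmatched rows get NULL for `books`'s columns.
Matching on b.book_id = l.book_id. A NULL in a compared column never satisfies the condition.
- b (book_id=9) has no partner in l.
- b (book_id=2) has no partner in l.
- b (book_id=1) has no partner in l.
- b (book_id=4) has no partner in l.
- b (book_id=1) has no partner in l.
- b (book_id=5) has no partner in l.
- b (book_id=5) has no partner in l.
- 6 l row(s) had no b match → kept, b columns NULL.
After projecting and ordering:
l.days | l.borrower | b.book_id
9 | Sara | NULL
15 | Wendy | NULL
22 | Bob | NULL
22 | Dave | NULL
NULL | Liam | NULL
NULL | Uma | NULL

(9, Sara, NULL); (15, Wendy, NULL); (22, Bob, NULL); (22, Dave, NULL); (NULL, Liam, NULL); (NULL, Uma, NULL)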